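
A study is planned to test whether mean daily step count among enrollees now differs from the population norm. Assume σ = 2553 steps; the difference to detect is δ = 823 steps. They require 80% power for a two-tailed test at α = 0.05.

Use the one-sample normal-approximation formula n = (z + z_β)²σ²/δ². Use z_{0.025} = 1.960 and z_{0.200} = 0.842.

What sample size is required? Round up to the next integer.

n = (z_{α/2} + z_β)² · σ² / δ²
  = (1.960 + 0.842)² · 2553² / 823²
  = 7.8512 · 6517809 / 677329
  = 75.55
Round up → n = 76.

n = 76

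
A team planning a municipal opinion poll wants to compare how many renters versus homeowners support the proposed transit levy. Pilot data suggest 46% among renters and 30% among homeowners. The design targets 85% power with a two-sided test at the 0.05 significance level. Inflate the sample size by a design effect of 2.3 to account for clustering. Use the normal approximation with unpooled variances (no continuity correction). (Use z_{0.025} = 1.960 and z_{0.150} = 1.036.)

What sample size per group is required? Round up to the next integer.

n = 370 per group

n = (z_{α/2} + z_β)² · [p₁(1−p₁) + p₂(1−p₂)] / (p₁ − p₂)²
  = (1.960 + 1.036)² · (0.46·0.54 + 0.30·0.70) / (0.16)²
  = (2.996)² · (0.2484 + 0.2100) / 0.0256
  = 8.9760 · 0.4584 / 0.0256
  = 160.73
Design effect: 2.3 × 160.73 = 369.67.
Round up → n = 370 per group.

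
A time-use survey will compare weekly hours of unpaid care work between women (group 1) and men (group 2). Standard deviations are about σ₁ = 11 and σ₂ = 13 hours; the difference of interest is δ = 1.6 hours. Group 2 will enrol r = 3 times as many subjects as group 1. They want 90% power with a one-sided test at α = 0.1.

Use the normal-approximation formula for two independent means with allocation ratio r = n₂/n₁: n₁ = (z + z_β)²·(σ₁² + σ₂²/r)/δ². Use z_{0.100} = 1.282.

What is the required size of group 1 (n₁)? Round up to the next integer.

n₁ = (z_α + z_β)² · (σ₁² + σ₂²/r) / δ²
   = (1.282 + 1.282)² · (11² + 13²/3) / 1.6²
   = 6.5741 · (121 + 56.3333) / 2.56
   = 6.5741 · 177.3333 / 2.56
   = 455.39
Round up → n₁ = 456; n₂ = r·n₁ = 3 × 456 = 1368.

n₁ = 456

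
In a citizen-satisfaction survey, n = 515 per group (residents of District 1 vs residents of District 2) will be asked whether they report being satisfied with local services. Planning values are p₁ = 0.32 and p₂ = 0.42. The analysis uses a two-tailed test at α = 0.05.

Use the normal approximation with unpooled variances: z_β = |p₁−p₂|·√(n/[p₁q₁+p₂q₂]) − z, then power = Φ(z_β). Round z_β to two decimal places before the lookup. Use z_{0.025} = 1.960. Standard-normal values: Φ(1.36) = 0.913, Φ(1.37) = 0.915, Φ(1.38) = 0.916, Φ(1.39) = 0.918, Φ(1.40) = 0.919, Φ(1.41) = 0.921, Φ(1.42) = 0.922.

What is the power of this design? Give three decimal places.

z_β = |p₁−p₂|·√(n/[p₁q₁+p₂q₂]) − z_{α/2}
    = 0.10 · √(515/0.4612) − 1.960
    = 0.10 · 33.4163 − 1.960
    = 3.3416 − 1.960 = 1.3816 → 1.38
Power = Φ(1.38) = 0.916.

Power ≈ 0.916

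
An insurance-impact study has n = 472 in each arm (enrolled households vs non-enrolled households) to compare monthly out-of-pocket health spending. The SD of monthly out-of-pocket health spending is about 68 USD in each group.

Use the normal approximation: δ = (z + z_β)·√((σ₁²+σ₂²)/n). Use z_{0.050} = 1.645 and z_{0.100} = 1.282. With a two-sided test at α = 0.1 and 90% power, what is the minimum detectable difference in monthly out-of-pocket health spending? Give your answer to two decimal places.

Minimum detectable difference ≈ 12.96 USD

δ = (z_{α/2} + z_β) · √((σ₁²+σ₂²)/n)
  = (1.645 + 1.282) · √(9248/472)
  = 2.927 · √19.5932
  = 2.927 · 4.4264
  = 12.9561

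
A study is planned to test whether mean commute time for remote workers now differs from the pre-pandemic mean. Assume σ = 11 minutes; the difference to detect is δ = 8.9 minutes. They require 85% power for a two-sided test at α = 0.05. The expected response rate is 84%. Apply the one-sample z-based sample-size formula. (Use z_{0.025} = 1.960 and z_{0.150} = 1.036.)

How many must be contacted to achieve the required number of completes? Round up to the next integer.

n = 17

n = (z_{α/2} + z_β)² · σ² / δ²
  = (1.960 + 1.036)² · 11² / 8.9²
  = 8.9760 · 121 / 79.21
  = 13.71
Adjust for 84% response: 13.71 / 0.84 = 16.32.
Round up → n = 17.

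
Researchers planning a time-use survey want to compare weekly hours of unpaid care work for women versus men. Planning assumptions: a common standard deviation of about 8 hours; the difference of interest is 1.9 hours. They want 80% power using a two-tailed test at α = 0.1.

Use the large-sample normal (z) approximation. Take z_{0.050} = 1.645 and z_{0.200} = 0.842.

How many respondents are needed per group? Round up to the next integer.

n = (z_{α/2} + z_β)² · (σ₁² + σ₂²) / δ²
  = (1.645 + 0.842)² · (2·8² = 128) / 1.9²
  = 6.1852 · 128 / 3.61
  = 219.31
Round up → n = 220 per group.

n = 220 per group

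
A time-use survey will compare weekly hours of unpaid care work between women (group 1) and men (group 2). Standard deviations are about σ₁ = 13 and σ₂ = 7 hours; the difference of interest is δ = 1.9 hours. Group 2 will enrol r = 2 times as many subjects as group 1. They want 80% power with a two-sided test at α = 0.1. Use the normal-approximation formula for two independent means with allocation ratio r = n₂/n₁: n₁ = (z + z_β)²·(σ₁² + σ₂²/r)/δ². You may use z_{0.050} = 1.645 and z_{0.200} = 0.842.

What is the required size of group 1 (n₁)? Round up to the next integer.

n₁ = (z_{α/2} + z_β)² · (σ₁² + σ₂²/r) / δ²
   = (1.645 + 0.842)² · (13² + 7²/2) / 1.9²
   = 6.1852 · (169 + 24.5) / 3.61
   = 6.1852 · 193.5 / 3.61
   = 331.53
Round up → n₁ = 332; n₂ = r·n₁ = 2 × 332 = 664.

n₁ = 332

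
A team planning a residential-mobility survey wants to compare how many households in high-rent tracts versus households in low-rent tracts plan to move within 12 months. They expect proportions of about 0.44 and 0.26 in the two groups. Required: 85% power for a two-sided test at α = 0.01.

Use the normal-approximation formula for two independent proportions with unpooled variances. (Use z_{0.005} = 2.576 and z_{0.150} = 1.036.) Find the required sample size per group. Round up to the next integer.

n = 177 per group

n = (z_{α/2} + z_β)² · [p₁(1−p₁) + p₂(1−p₂)] / (p₁ − p₂)²
  = (2.576 + 1.036)² · (0.44·0.56 + 0.26·0.74) / (0.18)²
  = (3.612)² · (0.2464 + 0.1924) / 0.0324
  = 13.0465 · 0.4388 / 0.0324
  = 176.69
Round up → n = 177 per group.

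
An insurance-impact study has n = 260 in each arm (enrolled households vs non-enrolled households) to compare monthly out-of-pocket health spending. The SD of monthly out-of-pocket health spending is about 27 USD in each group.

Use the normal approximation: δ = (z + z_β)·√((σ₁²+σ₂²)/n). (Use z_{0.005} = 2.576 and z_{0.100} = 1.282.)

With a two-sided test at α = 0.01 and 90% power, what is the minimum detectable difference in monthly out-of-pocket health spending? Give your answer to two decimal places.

δ = (z_{α/2} + z_β) · √((σ₁²+σ₂²)/n)
  = (2.576 + 1.282) · √(1458/260)
  = 3.858 · √5.6077
  = 3.858 · 2.3681
  = 9.1360

Minimum detectable difference ≈ 9.14 USD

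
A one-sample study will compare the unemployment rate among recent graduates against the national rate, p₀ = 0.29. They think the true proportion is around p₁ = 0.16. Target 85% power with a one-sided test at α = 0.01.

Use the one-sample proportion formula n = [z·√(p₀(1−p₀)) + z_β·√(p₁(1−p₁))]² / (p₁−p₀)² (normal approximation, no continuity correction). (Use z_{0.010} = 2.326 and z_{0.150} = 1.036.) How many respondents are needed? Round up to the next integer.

n = [z_α·√(p₀q₀) + z_β·√(p₁q₁)]² / (p₁ − p₀)²
  = [2.326·√(0.29·0.71) + 1.036·√(0.16·0.84)]² / (-0.13)²
  = [2.326·0.4538 + 1.036·0.3666]² / 0.0169
  = [1.4353]² / 0.0169
  = 121.89
Round up → n = 122.

n = 122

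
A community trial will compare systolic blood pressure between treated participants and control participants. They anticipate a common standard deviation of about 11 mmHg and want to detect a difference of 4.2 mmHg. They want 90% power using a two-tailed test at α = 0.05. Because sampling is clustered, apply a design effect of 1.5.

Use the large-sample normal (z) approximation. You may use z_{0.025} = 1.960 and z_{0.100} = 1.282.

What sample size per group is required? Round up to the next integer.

n = (z_{α/2} + z_β)² · (σ₁² + σ₂²) / δ²
  = (1.960 + 1.282)² · (2·11² = 242) / 4.2²
  = 10.5106 · 242 / 17.64
  = 144.19
Design effect: 1.5 × 144.19 = 216.29.
Round up → n = 217 per group.

n = 217 per group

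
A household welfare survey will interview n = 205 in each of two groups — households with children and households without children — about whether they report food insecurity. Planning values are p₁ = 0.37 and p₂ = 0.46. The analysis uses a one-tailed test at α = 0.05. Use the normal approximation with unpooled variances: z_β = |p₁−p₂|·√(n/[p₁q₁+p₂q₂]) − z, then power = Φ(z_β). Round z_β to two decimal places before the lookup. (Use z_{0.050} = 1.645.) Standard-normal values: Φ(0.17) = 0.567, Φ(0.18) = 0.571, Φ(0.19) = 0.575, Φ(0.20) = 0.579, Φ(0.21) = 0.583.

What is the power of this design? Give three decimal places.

Power ≈ 0.583

z_β = |p₁−p₂|·√(n/[p₁q₁+p₂q₂]) − z_α
    = 0.09 · √(205/0.4815) − 1.645
    = 0.09 · 20.6338 − 1.645
    = 1.8570 − 1.645 = 0.2120 → 0.21
Power = Φ(0.21) = 0.583.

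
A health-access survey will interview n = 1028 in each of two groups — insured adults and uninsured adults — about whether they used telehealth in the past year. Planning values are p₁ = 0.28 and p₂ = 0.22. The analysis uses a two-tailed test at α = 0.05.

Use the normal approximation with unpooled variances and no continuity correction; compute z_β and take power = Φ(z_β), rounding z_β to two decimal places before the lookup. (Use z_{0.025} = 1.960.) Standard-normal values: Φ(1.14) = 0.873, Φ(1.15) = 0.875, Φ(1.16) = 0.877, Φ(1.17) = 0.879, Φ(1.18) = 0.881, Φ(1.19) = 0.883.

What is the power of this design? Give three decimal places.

Power ≈ 0.883

z_β = |p₁−p₂|·√(n/[p₁q₁+p₂q₂]) − z_{α/2}
    = 0.06 · √(1028/0.3732) − 1.960
    = 0.06 · 52.4839 − 1.960
    = 3.1490 − 1.960 = 1.1890 → 1.19
Power = Φ(1.19) = 0.883.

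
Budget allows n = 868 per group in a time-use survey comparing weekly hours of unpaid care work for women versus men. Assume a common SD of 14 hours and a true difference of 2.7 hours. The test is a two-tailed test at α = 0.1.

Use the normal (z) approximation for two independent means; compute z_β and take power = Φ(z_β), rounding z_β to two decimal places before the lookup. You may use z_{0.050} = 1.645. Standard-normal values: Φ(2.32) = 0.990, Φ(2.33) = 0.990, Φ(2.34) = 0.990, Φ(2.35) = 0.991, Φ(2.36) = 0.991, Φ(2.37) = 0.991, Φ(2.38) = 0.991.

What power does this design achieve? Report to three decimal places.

z_β = δ·√(n/(σ₁²+σ₂²)) − z_{α/2}
    = 2.7 · √(868/392) − 1.645
    = 2.7 · 1.48805 − 1.645
    = 4.0177 − 1.645 = 2.3727 → 2.37
Power = Φ(2.37) = 0.991.

Power ≈ 0.991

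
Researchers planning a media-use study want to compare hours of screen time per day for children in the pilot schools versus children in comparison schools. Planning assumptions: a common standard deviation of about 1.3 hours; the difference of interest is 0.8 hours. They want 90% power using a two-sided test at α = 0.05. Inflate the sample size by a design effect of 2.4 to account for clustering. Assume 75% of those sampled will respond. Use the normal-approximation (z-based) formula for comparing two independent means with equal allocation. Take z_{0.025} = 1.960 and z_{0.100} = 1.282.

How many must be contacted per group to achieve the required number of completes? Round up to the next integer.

n = 178 per group

n = (z_{α/2} + z_β)² · (σ₁² + σ₂²) / δ²
  = (1.960 + 1.282)² · (2·1.3² = 3.38) / 0.8²
  = 10.5106 · 3.38 / 0.64
  = 55.51
Design effect: 2.4 × 55.51 = 133.22.
Adjust for 75% response: 133.22 / 0.75 = 177.63.
Round up → n = 178 per group.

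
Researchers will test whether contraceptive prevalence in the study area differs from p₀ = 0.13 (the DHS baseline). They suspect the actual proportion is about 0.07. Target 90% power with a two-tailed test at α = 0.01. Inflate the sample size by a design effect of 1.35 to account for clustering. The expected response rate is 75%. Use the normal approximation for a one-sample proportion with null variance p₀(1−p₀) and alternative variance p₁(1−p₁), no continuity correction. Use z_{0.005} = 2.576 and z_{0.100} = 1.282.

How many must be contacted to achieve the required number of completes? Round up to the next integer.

n = 713

n = [z_{α/2}·√(p₀q₀) + z_β·√(p₁q₁)]² / (p₁ − p₀)²
  = [2.576·√(0.13·0.87) + 1.282·√(0.07·0.93)]² / (-0.06)²
  = [2.576·0.3363 + 1.282·0.2551]² / 0.0036
  = [1.1934]² / 0.0036
  = 395.62
Design effect: 1.35 × 395.62 = 534.09.
Adjust for 75% response: 534.09 / 0.75 = 712.12.
Round up → n = 713.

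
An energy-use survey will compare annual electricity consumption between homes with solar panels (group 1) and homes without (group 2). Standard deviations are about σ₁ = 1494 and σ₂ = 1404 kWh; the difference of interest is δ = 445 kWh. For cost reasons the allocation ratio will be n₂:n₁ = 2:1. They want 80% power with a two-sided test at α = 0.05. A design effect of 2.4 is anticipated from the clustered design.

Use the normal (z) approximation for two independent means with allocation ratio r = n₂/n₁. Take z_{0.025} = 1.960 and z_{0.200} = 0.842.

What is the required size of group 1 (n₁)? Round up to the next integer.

n₁ = (z_{α/2} + z_β)² · (σ₁² + σ₂²/r) / δ²
   = (1.960 + 0.842)² · (1494² + 1404²/2) / 445²
   = 7.8512 · (2232036 + 985608) / 198025
   = 7.8512 · 3217644 / 198025
   = 127.57
Design effect: 2.4 × 127.57 = 306.17.
Round up → n₁ = 307; n₂ = r·n₁ = 2 × 307 = 614.

n₁ = 307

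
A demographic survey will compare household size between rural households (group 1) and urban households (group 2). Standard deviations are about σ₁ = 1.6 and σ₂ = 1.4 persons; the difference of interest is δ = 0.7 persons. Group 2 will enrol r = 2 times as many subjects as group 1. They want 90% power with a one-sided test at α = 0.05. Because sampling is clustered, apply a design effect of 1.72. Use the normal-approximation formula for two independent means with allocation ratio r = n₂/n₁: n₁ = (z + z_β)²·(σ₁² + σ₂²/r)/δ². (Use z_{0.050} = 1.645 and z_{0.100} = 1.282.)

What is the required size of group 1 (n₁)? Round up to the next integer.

n₁ = 107

n₁ = (z_α + z_β)² · (σ₁² + σ₂²/r) / δ²
   = (1.645 + 1.282)² · (1.6² + 1.4²/2) / 0.7²
   = 8.5673 · (2.56 + 0.98) / 0.49
   = 8.5673 · 3.54 / 0.49
   = 61.89
Design effect: 1.72 × 61.89 = 106.46.
Round up → n₁ = 107; n₂ = r·n₁ = 2 × 107 = 214.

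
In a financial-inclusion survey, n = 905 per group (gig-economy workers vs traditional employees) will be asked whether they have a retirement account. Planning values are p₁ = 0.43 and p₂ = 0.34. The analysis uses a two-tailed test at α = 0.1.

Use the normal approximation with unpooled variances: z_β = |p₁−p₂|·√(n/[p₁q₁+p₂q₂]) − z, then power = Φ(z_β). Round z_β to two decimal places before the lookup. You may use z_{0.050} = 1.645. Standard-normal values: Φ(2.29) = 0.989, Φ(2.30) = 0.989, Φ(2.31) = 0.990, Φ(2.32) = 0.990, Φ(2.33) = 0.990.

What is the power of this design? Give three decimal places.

z_β = |p₁−p₂|·√(n/[p₁q₁+p₂q₂]) − z_{α/2}
    = 0.09 · √(905/0.4695) − 1.645
    = 0.09 · 43.9042 − 1.645
    = 3.9514 − 1.645 = 2.3064 → 2.31
Power = Φ(2.31) = 0.990.

Power ≈ 0.990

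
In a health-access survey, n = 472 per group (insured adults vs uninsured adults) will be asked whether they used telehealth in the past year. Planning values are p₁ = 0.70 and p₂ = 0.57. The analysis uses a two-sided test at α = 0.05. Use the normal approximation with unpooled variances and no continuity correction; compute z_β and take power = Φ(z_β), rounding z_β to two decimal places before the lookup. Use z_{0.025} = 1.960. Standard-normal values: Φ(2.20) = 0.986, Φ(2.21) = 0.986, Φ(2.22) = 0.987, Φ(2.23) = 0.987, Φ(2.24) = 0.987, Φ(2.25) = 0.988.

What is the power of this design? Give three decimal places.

z_β = |p₁−p₂|·√(n/[p₁q₁+p₂q₂]) − z_{α/2}
    = 0.13 · √(472/0.4551) − 1.960
    = 0.13 · 32.2046 − 1.960
    = 4.1866 − 1.960 = 2.2266 → 2.23
Power = Φ(2.23) = 0.987.

Power ≈ 0.987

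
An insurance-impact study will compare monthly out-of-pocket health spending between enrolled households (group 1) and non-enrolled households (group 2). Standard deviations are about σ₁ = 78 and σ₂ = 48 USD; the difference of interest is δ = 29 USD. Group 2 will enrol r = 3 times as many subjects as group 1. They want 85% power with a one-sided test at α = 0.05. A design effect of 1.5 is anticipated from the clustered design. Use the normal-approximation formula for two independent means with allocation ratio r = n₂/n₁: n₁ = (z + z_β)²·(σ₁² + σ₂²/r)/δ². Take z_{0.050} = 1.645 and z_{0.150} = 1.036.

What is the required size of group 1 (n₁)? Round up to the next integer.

n₁ = 88

n₁ = (z_α + z_β)² · (σ₁² + σ₂²/r) / δ²
   = (1.645 + 1.036)² · (78² + 48²/3) / 29²
   = 7.1878 · (6084 + 768) / 841
   = 7.1878 · 6852 / 841
   = 58.56
Design effect: 1.5 × 58.56 = 87.84.
Round up → n₁ = 88; n₂ = r·n₁ = 3 × 88 = 264.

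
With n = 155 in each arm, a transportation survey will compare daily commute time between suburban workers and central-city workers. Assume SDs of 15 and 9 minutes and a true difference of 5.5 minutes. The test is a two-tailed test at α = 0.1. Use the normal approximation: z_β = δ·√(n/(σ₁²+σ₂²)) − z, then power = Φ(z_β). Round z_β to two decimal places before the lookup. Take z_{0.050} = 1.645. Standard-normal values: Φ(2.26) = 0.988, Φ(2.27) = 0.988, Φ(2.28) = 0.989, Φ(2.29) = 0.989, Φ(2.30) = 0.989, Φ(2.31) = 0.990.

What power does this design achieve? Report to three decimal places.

z_β = δ·√(n/(σ₁²+σ₂²)) − z_{α/2}
    = 5.5 · √(155/306) − 1.645
    = 5.5 · 0.71171 − 1.645
    = 3.9144 − 1.645 = 2.2694 → 2.27
Power = Φ(2.27) = 0.988.

Power ≈ 0.988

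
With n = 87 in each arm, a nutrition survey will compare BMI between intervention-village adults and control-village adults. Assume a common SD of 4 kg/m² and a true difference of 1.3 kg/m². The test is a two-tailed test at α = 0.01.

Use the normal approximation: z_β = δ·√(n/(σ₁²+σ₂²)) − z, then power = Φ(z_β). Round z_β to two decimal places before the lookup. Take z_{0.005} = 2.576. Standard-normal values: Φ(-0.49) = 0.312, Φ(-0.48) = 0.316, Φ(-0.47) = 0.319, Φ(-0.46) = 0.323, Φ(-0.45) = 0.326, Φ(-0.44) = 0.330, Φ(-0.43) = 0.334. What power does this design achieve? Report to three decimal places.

z_β = δ·√(n/(σ₁²+σ₂²)) − z_{α/2}
    = 1.3 · √(87/32) − 2.576
    = 1.3 · 1.64886 − 2.576
    = 2.1435 − 2.576 = -0.4325 → -0.43
Power = Φ(-0.43) = 0.334.

Power ≈ 0.334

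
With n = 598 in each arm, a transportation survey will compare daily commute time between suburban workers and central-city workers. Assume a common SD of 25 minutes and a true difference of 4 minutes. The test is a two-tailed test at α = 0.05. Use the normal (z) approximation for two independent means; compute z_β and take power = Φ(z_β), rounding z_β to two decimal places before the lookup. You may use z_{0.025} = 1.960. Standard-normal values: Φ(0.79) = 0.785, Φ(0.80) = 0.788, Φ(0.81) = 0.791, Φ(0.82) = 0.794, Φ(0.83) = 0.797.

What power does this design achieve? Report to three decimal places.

z_β = δ·√(n/(σ₁²+σ₂²)) − z_{α/2}
    = 4 · √(598/1250) − 1.960
    = 4 · 0.69166 − 1.960
    = 2.7667 − 1.960 = 0.8067 → 0.81
Power = Φ(0.81) = 0.791.

Power ≈ 0.791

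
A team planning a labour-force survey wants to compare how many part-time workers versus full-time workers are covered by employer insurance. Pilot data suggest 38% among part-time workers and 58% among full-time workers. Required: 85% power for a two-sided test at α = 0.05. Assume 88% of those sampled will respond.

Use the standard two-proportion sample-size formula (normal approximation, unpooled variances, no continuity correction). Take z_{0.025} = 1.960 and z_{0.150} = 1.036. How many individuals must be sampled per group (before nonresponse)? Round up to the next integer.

n = (z_{α/2} + z_β)² · [p₁(1−p₁) + p₂(1−p₂)] / (p₁ − p₂)²
  = (1.960 + 1.036)² · (0.38·0.62 + 0.58·0.42) / (-0.20)²
  = (2.996)² · (0.2356 + 0.2436) / 0.0400
  = 8.9760 · 0.4792 / 0.0400
  = 107.53
Adjust for 88% response: 107.53 / 0.88 = 122.20.
Round up → n = 123 per group.

n = 123 per group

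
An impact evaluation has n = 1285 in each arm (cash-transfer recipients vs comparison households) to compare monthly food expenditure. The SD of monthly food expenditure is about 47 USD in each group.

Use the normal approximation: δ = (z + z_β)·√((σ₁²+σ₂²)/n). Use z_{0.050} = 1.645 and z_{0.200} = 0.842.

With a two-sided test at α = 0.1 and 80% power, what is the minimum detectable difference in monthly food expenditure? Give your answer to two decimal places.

δ = (z_{α/2} + z_β) · √((σ₁²+σ₂²)/n)
  = (1.645 + 0.842) · √(4418/1285)
  = 2.487 · √3.4381
  = 2.487 · 1.8542
  = 4.6114

Minimum detectable difference ≈ 4.61 USD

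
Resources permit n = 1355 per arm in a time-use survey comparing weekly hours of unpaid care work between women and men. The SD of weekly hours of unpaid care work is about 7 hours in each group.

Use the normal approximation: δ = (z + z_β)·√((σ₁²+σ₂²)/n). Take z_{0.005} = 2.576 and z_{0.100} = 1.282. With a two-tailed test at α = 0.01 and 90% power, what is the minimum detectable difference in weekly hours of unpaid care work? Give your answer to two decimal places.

Minimum detectable difference ≈ 1.04 hours

δ = (z_{α/2} + z_β) · √((σ₁²+σ₂²)/n)
  = (2.576 + 1.282) · √(98/1355)
  = 3.858 · √0.07232
  = 3.858 · 0.2689
  = 1.0375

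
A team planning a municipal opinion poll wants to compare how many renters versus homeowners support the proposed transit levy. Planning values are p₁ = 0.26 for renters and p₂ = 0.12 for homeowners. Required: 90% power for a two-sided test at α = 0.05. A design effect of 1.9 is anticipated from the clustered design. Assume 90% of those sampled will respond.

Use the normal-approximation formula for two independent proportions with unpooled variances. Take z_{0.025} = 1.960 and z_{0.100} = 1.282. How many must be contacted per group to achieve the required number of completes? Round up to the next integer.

n = (z_{α/2} + z_β)² · [p₁(1−p₁) + p₂(1−p₂)] / (p₁ − p₂)²
  = (1.960 + 1.282)² · (0.26·0.74 + 0.12·0.88) / (0.14)²
  = (3.242)² · (0.1924 + 0.1056) / 0.0196
  = 10.5106 · 0.2980 / 0.0196
  = 159.80
Design effect: 1.9 × 159.80 = 303.63.
Adjust for 90% response: 303.63 / 0.90 = 337.36.
Round up → n = 338 per group.

n = 338 per group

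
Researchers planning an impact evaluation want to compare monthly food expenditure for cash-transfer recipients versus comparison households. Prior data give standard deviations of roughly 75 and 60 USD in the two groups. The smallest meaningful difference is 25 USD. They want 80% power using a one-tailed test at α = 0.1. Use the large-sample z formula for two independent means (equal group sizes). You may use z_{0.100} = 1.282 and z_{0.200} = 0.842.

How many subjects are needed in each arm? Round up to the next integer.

n = 67 per group

n = (z_α + z_β)² · (σ₁² + σ₂²) / δ²
  = (1.282 + 0.842)² · (75² + 60² = 9225) / 25²
  = 4.5114 · 9225 / 625
  = 66.59
Round up → n = 67 per group.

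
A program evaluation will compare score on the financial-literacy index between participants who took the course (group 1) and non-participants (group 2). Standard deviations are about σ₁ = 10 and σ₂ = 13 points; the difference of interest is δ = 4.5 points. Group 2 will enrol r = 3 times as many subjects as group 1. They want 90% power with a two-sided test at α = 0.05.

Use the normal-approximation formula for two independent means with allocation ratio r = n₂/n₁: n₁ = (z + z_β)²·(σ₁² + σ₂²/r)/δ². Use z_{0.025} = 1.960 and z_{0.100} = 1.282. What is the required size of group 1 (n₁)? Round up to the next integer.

n₁ = 82

n₁ = (z_{α/2} + z_β)² · (σ₁² + σ₂²/r) / δ²
   = (1.960 + 1.282)² · (10² + 13²/3) / 4.5²
   = 10.5106 · (100 + 56.3333) / 20.25
   = 10.5106 · 156.3333 / 20.25
   = 81.14
Round up → n₁ = 82; n₂ = r·n₁ = 3 × 82 = 246.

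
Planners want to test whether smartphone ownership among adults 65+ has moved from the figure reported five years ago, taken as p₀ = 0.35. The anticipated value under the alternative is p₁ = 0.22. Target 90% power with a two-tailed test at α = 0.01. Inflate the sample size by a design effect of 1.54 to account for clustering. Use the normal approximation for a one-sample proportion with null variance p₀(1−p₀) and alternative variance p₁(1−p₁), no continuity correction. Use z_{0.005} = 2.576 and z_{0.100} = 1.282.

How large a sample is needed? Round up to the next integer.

n = 283

n = [z_{α/2}·√(p₀q₀) + z_β·√(p₁q₁)]² / (p₁ − p₀)²
  = [2.576·√(0.35·0.65) + 1.282·√(0.22·0.78)]² / (-0.13)²
  = [2.576·0.4770 + 1.282·0.4142]² / 0.0169
  = [1.7597]² / 0.0169
  = 183.24
Design effect: 1.54 × 183.24 = 282.18.
Round up → n = 283.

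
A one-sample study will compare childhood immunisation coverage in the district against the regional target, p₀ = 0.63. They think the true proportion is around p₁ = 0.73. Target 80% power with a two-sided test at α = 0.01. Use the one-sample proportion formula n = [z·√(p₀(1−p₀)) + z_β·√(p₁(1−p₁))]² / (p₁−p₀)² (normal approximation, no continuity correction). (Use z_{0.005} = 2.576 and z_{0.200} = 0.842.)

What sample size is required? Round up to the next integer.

n = 262

n = [z_{α/2}·√(p₀q₀) + z_β·√(p₁q₁)]² / (p₁ − p₀)²
  = [2.576·√(0.63·0.37) + 0.842·√(0.73·0.27)]² / (0.10)²
  = [2.576·0.4828 + 0.842·0.4440]² / 0.0100
  = [1.6175]² / 0.0100
  = 261.64
Round up → n = 262.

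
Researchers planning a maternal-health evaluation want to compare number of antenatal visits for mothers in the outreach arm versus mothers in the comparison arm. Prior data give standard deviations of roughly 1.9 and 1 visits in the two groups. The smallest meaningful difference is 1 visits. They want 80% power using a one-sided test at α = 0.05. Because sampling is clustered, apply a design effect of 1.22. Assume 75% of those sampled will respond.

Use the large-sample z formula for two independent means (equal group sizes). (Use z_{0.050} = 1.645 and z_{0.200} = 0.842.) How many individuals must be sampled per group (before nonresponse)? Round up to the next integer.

n = 47 per group

n = (z_α + z_β)² · (σ₁² + σ₂²) / δ²
  = (1.645 + 0.842)² · (1.9² + 1² = 4.61) / 1²
  = 6.1852 · 4.61 / 1
  = 28.51
Design effect: 1.22 × 28.51 = 34.79.
Adjust for 75% response: 34.79 / 0.75 = 46.38.
Round up → n = 47 per group.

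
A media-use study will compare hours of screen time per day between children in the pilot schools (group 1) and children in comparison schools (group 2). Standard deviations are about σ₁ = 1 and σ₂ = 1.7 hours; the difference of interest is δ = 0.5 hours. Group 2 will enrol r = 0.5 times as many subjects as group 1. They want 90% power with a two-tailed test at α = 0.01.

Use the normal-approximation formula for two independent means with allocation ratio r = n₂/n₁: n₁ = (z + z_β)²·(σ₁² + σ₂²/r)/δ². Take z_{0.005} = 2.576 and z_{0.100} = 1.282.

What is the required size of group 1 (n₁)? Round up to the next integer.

n₁ = 404

n₁ = (z_{α/2} + z_β)² · (σ₁² + σ₂²/r) / δ²
   = (2.576 + 1.282)² · (1² + 1.7²/0.5) / 0.5²
   = 14.8842 · (1 + 5.78) / 0.25
   = 14.8842 · 6.78 / 0.25
   = 403.66
Round up → n₁ = 404; n₂ = r·n₁ = 0.5 × 404 = 202.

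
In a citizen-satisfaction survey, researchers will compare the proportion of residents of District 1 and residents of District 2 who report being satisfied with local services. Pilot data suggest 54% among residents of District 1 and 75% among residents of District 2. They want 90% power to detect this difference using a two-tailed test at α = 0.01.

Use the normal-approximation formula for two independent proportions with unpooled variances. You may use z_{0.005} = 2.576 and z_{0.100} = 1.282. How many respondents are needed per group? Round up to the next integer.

n = (z_{α/2} + z_β)² · [p₁(1−p₁) + p₂(1−p₂)] / (p₁ − p₂)²
  = (2.576 + 1.282)² · (0.54·0.46 + 0.75·0.25) / (-0.21)²
  = (3.858)² · (0.2484 + 0.1875) / 0.0441
  = 14.8842 · 0.4359 / 0.0441
  = 147.12
Round up → n = 148 per group.

n = 148 per group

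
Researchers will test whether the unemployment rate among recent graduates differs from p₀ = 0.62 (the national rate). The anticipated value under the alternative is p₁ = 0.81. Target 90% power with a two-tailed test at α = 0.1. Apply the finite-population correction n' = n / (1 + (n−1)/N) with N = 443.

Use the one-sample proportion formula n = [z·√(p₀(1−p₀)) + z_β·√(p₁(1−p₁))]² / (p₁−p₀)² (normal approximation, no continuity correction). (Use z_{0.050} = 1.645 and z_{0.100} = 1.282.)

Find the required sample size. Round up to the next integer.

n = 43

n = [z_{α/2}·√(p₀q₀) + z_β·√(p₁q₁)]² / (p₁ − p₀)²
  = [1.645·√(0.62·0.38) + 1.282·√(0.81·0.19)]² / (0.19)²
  = [1.645·0.4854 + 1.282·0.3923]² / 0.0361
  = [1.3014]² / 0.0361
  = 46.91
Finite-population correction (N = 443): 46.91 / (1 + (46.91 − 1)/443) = 42.51.
Round up → n = 43.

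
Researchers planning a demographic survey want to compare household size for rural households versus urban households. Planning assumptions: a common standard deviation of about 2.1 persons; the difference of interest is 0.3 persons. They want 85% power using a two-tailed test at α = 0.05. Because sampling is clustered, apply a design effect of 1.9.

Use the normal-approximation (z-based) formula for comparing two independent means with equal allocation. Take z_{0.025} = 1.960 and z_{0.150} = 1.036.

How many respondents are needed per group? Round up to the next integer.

n = (z_{α/2} + z_β)² · (σ₁² + σ₂²) / δ²
  = (1.960 + 1.036)² · (2·2.1² = 8.82) / 0.3²
  = 8.9760 · 8.82 / 0.09
  = 879.65
Design effect: 1.9 × 879.65 = 1671.33.
Round up → n = 1672 per group.

n = 1672 per group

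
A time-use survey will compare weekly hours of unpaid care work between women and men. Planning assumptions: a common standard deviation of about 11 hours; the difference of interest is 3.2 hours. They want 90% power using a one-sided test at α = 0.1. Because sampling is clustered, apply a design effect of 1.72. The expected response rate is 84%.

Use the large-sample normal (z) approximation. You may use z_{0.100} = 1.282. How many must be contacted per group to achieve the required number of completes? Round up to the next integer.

n = (z_α + z_β)² · (σ₁² + σ₂²) / δ²
  = (1.282 + 1.282)² · (2·11² = 242) / 3.2²
  = 6.5741 · 242 / 10.24
  = 155.36
Design effect: 1.72 × 155.36 = 267.23.
Adjust for 84% response: 267.23 / 0.84 = 318.13.
Round up → n = 319 per group.

n = 319 per group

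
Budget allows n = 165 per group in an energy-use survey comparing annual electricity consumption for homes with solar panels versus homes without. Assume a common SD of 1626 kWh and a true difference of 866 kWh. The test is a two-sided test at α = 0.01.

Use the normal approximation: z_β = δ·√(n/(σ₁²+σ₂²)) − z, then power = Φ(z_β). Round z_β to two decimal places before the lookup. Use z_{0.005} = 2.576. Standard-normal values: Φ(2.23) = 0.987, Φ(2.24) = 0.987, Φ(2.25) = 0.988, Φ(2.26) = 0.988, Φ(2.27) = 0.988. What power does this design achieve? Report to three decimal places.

Power ≈ 0.988

z_β = δ·√(n/(σ₁²+σ₂²)) − z_{α/2}
    = 866 · √(165/5287752) − 2.576
    = 866 · 0.00559 − 2.576
    = 4.8375 − 2.576 = 2.2615 → 2.26
Power = Φ(2.26) = 0.988.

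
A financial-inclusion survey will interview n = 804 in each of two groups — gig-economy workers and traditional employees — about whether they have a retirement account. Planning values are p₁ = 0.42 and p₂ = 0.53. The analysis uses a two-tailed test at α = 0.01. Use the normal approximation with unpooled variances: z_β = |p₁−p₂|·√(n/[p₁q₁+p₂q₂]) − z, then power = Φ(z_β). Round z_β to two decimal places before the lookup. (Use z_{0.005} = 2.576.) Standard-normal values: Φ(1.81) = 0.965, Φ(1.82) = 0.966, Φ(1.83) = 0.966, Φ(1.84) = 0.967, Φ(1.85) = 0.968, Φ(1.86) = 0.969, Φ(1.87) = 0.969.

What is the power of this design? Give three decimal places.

Power ≈ 0.969

z_β = |p₁−p₂|·√(n/[p₁q₁+p₂q₂]) − z_{α/2}
    = 0.11 · √(804/0.4927) − 2.576
    = 0.11 · 40.3958 − 2.576
    = 4.4435 − 2.576 = 1.8675 → 1.87
Power = Φ(1.87) = 0.969.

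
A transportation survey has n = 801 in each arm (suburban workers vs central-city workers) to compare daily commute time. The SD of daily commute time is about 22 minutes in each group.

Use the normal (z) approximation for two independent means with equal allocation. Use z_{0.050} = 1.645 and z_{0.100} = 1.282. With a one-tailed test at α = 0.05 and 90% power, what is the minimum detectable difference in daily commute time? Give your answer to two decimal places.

δ = (z_α + z_β) · √((σ₁²+σ₂²)/n)
  = (1.645 + 1.282) · √(968/801)
  = 2.927 · √1.2085
  = 2.927 · 1.0993
  = 3.2177

Minimum detectable difference ≈ 3.22 minutes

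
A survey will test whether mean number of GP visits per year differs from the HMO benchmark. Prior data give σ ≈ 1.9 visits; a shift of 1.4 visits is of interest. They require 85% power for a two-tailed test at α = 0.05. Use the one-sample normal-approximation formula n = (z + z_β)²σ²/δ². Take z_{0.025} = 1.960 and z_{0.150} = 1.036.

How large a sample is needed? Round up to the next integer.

n = (z_{α/2} + z_β)² · σ² / δ²
  = (1.960 + 1.036)² · 1.9² / 1.4²
  = 8.9760 · 3.61 / 1.96
  = 16.53
Round up → n = 17.

n = 17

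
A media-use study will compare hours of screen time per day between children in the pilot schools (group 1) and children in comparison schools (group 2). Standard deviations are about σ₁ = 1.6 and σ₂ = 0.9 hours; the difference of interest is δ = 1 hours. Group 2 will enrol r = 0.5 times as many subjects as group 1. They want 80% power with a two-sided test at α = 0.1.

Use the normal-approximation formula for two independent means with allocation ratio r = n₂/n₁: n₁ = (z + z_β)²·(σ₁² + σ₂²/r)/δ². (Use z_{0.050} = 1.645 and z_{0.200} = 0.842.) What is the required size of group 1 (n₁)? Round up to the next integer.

n₁ = (z_{α/2} + z_β)² · (σ₁² + σ₂²/r) / δ²
   = (1.645 + 0.842)² · (1.6² + 0.9²/0.5) / 1²
   = 6.1852 · (2.56 + 1.62) / 1
   = 6.1852 · 4.18 / 1
   = 25.85
Round up → n₁ = 26; n₂ = r·n₁ = 0.5 × 26 = 13.

n₁ = 26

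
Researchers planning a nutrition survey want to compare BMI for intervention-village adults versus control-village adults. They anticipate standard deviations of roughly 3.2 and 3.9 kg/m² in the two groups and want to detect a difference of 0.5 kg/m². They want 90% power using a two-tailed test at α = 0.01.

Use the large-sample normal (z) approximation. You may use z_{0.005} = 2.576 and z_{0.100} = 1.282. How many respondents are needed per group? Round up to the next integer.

n = (z_{α/2} + z_β)² · (σ₁² + σ₂²) / δ²
  = (2.576 + 1.282)² · (3.2² + 3.9² = 25.45) / 0.5²
  = 14.8842 · 25.45 / 0.25
  = 1515.21
Round up → n = 1516 per group.

n = 1516 per group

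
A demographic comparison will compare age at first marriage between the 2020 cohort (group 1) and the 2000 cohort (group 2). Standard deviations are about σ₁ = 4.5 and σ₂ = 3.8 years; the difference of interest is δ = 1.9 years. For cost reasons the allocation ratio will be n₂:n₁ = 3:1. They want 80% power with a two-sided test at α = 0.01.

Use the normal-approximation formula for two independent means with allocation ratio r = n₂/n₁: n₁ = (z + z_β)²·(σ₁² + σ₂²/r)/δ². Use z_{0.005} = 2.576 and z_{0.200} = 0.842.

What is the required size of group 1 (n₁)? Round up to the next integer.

n₁ = (z_{α/2} + z_β)² · (σ₁² + σ₂²/r) / δ²
   = (2.576 + 0.842)² · (4.5² + 3.8²/3) / 1.9²
   = 11.6827 · (20.25 + 4.8133) / 3.61
   = 11.6827 · 25.0633 / 3.61
   = 81.11
Round up → n₁ = 82; n₂ = r·n₁ = 3 × 82 = 246.

n₁ = 82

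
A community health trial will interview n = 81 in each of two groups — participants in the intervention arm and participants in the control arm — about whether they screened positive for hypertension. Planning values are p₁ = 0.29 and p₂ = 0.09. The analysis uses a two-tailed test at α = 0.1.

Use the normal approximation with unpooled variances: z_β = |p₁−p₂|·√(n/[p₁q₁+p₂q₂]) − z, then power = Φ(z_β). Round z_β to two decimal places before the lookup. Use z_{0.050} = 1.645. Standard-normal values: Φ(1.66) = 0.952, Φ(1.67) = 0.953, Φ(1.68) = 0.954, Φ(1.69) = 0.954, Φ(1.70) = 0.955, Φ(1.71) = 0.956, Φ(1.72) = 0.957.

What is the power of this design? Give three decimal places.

Power ≈ 0.956

z_β = |p₁−p₂|·√(n/[p₁q₁+p₂q₂]) − z_{α/2}
    = 0.20 · √(81/0.2878) − 1.645
    = 0.20 · 16.7763 − 1.645
    = 3.3553 − 1.645 = 1.7103 → 1.71
Power = Φ(1.71) = 0.956.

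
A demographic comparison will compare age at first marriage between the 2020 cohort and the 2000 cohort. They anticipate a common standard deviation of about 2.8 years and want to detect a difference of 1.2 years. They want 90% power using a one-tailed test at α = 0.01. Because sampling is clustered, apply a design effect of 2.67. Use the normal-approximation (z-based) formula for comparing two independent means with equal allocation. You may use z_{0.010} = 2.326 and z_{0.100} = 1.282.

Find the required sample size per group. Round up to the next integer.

n = 379 per group

n = (z_α + z_β)² · (σ₁² + σ₂²) / δ²
  = (2.326 + 1.282)² · (2·2.8² = 15.68) / 1.2²
  = 13.0177 · 15.68 / 1.44
  = 141.75
Design effect: 2.67 × 141.75 = 378.47.
Round up → n = 379 per group.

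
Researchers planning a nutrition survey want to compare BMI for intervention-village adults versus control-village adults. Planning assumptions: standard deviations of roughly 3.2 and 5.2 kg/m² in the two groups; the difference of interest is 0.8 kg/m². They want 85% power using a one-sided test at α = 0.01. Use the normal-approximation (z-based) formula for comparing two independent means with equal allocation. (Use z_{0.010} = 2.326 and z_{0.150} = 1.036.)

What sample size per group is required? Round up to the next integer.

n = (z_α + z_β)² · (σ₁² + σ₂²) / δ²
  = (2.326 + 1.036)² · (3.2² + 5.2² = 37.28) / 0.8²
  = 11.3030 · 37.28 / 0.64
  = 658.40
Round up → n = 659 per group.

n = 659 per group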